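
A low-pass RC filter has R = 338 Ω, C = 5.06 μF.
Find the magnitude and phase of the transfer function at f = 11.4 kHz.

Step 1 — Angular frequency: ω = 2π·1.14e+04 = 7.163e+04 rad/s.
Step 2 — Transfer function: H(jω) = 1/(1 + jωRC).
Step 3 — Denominator: 1 + jωRC = 1 + j·7.163e+04·338·5.06e-06 = 1 + j122.5.
Step 4 — H = 6.663e-05 - j0.008162.
Step 5 — Magnitude: |H| = 0.008163 (-41.8 dB); phase: φ = -89.5°.

|H| = 0.008163 (-41.8 dB), φ = -89.5°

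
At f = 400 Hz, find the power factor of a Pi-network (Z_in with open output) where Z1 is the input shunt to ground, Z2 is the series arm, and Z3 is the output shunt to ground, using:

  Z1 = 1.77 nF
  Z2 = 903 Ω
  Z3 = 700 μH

Step 1 — Angular frequency: ω = 2π·f = 2π·400 = 2513 rad/s.
Step 2 — Component impedances:
  Z1: Z = 1/(jωC) = -j/(ω·C) = 0 - j2.248e+05 Ω
  Z2: Z = R = 903 Ω
  Z3: Z = jωL = j·2513·0.0007 = 0 + j1.759 Ω
Step 3 — With open output, the series arm Z2 and the output shunt Z3 appear in series to ground: Z2 + Z3 = 903 + j1.759 Ω.
Step 4 — Parallel with input shunt Z1: Z_in = Z1 || (Z2 + Z3) = 903 - j1.868 Ω = 903∠-0.1° Ω.
Step 5 — Power factor: PF = cos(φ) = Re(Z)/|Z| = 903/903 = 1.
Step 6 — Type: Im(Z) = -1.868 ⇒ leading (phase φ = -0.1°).

PF = 1 (leading, φ = -0.1°)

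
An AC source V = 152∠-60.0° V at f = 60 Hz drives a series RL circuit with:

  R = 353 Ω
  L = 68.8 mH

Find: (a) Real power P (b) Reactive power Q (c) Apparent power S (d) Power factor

Step 1 — Angular frequency: ω = 2π·f = 2π·60 = 377 rad/s.
Step 2 — Component impedances:
  R: Z = R = 353 Ω
  L: Z = jωL = j·377·0.0688 = 0 + j25.94 Ω
Step 3 — Series combination: Z_total = R + L = 353 + j25.94 Ω = 354∠4.2° Ω.
Step 4 — Source phasor: V = 152∠-60.0° V = 76 - j131.6 V.
Step 5 — Current: I = V / Z = 0.1869 - j0.3866 A = 0.4294∠-64.2° A.
Step 6 — Complex power: S = V·I* = 65.1 + j4.783 VA.
Step 7 — Real power: P = Re(S) = 65.1 W.
Step 8 — Reactive power: Q = Im(S) = 4.783 VAR.
Step 9 — Apparent power: |S| = 65.27 VA.
Step 10 — Power factor: PF = P/|S| = 0.9973 (lagging).

(a) P = 65.1 W  (b) Q = 4.783 VAR  (c) S = 65.27 VA  (d) PF = 0.9973 (lagging)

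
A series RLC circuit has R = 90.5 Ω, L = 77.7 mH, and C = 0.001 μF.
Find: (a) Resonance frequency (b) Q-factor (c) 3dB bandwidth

Step 1 — Resonance condition Im(Z)=0 gives ω₀ = 1/√(LC).
Step 2 — ω₀ = 1/√(0.0777·1e-09) = 1.134e+05 rad/s.
Step 3 — f₀ = ω₀/(2π) = 1.806e+04 Hz.
Step 4 — Series Q: Q = ω₀L/R = 1.134e+05·0.0777/90.5 = 97.4.
Step 5 — 3dB bandwidth: Δω = ω₀/Q = 1165 rad/s; BW = Δω/(2π) = 185.4 Hz.

(a) f₀ = 1.806e+04 Hz  (b) Q = 97.4  (c) BW = 185.4 Hz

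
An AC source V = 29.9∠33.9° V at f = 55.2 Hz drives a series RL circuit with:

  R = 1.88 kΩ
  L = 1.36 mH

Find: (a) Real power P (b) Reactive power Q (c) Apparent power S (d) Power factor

Step 1 — Angular frequency: ω = 2π·f = 2π·55.2 = 346.8 rad/s.
Step 2 — Component impedances:
  R: Z = R = 1880 Ω
  L: Z = jωL = j·346.8·0.00136 = 0 + j0.4717 Ω
Step 3 — Series combination: Z_total = R + L = 1880 + j0.4717 Ω = 1880∠0.0° Ω.
Step 4 — Source phasor: V = 29.9∠33.9° V = 24.82 + j16.68 V.
Step 5 — Current: I = V / Z = 0.0132 + j0.008867 A = 0.0159∠33.9° A.
Step 6 — Complex power: S = V·I* = 0.4755 + j0.0001193 VA.
Step 7 — Real power: P = Re(S) = 0.4755 W.
Step 8 — Reactive power: Q = Im(S) = 0.0001193 VAR.
Step 9 — Apparent power: |S| = 0.4755 VA.
Step 10 — Power factor: PF = P/|S| = 1 (lagging).

(a) P = 0.4755 W  (b) Q = 0.0001193 VAR  (c) S = 0.4755 VA  (d) PF = 1 (lagging)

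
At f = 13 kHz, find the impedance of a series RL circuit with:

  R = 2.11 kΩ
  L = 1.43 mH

Step 1 — Angular frequency: ω = 2π·f = 2π·1.3e+04 = 8.168e+04 rad/s.
Step 2 — Component impedances:
  R: Z = R = 2110 Ω
  L: Z = jωL = j·8.168e+04·0.00143 = 0 + j116.8 Ω
Step 3 — Series combination: Z_total = R + L = 2110 + j116.8 Ω = 2113∠3.2° Ω.

Z = 2110 + j116.8 Ω = 2113∠3.2° Ω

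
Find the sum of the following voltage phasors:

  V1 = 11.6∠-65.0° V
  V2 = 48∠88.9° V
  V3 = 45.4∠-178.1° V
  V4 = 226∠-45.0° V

Step 1 — Convert each phasor to rectangular form:
  V1 = 11.6·(cos(-65.0°) + j·sin(-65.0°)) = 4.902 - j10.51 V
  V2 = 48·(cos(88.9°) + j·sin(88.9°)) = 0.9215 + j47.99 V
  V3 = 45.4·(cos(-178.1°) + j·sin(-178.1°)) = -45.38 - j1.505 V
  V4 = 226·(cos(-45.0°) + j·sin(-45.0°)) = 159.8 - j159.8 V
Step 2 — Sum components: V_total = 120.3 - j123.8 V.
Step 3 — Convert to polar: |V_total| = 172.6 V, ∠V_total = -45.8°.

V_total = 172.6∠-45.8° V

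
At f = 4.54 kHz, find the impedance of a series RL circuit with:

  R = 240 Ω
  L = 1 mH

Step 1 — Angular frequency: ω = 2π·f = 2π·4540 = 2.853e+04 rad/s.
Step 2 — Component impedances:
  R: Z = R = 240 Ω
  L: Z = jωL = j·2.853e+04·0.001 = 0 + j28.53 Ω
Step 3 — Series combination: Z_total = R + L = 240 + j28.53 Ω = 241.7∠6.8° Ω.

Z = 240 + j28.53 Ω = 241.7∠6.8° Ω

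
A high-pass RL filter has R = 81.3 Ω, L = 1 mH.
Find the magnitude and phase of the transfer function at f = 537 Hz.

Step 1 — Angular frequency: ω = 2π·537 = 3374 rad/s.
Step 2 — Transfer function: H(jω) = jωL/(R + jωL).
Step 3 — Numerator jωL = j·3.374; denominator R + jωL = 81.3 + j3.374.
Step 4 — H = 0.001719 + j0.04143.
Step 5 — Magnitude: |H| = 0.04147 (-27.6 dB); phase: φ = 87.6°.

|H| = 0.04147 (-27.6 dB), φ = 87.6°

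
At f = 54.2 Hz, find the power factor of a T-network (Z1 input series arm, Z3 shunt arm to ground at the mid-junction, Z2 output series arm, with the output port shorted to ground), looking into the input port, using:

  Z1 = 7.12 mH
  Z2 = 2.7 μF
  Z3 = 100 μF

Step 1 — Angular frequency: ω = 2π·f = 2π·54.2 = 340.5 rad/s.
Step 2 — Component impedances:
  Z1: Z = jωL = j·340.5·0.00712 = 0 + j2.425 Ω
  Z2: Z = 1/(jωC) = -j/(ω·C) = 0 - j1088 Ω
  Z3: Z = 1/(jωC) = -j/(ω·C) = 0 - j29.36 Ω
Step 3 — With the output port shorted to ground, the output series arm Z2 runs from the junction to ground; the shunt arm Z3 also runs from the junction to ground. They appear in parallel: Z3 || Z2 = 0 - j28.59 Ω.
Step 4 — Series with input arm Z1: Z_in = Z1 + (Z3 || Z2) = 0 - j26.17 Ω = 26.17∠-90.0° Ω.
Step 5 — Power factor: PF = cos(φ) = Re(Z)/|Z| = 0/26.17 = 0.
Step 6 — Type: Im(Z) = -26.17 ⇒ leading (phase φ = -90.0°).

PF = 0 (leading, φ = -90.0°)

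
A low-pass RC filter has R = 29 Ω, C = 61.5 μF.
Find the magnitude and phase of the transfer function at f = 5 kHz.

Step 1 — Angular frequency: ω = 2π·5000 = 3.142e+04 rad/s.
Step 2 — Transfer function: H(jω) = 1/(1 + jωRC).
Step 3 — Denominator: 1 + jωRC = 1 + j·3.142e+04·29·6.15e-05 = 1 + j56.03.
Step 4 — H = 0.0003184 - j0.01784.
Step 5 — Magnitude: |H| = 0.01784 (-35.0 dB); phase: φ = -89.0°.

|H| = 0.01784 (-35.0 dB), φ = -89.0°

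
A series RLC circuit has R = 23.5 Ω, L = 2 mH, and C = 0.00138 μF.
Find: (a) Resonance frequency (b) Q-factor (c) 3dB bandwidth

Step 1 — Resonance condition Im(Z)=0 gives ω₀ = 1/√(LC).
Step 2 — ω₀ = 1/√(0.002·1.38e-09) = 6.019e+05 rad/s.
Step 3 — f₀ = ω₀/(2π) = 9.58e+04 Hz.
Step 4 — Series Q: Q = ω₀L/R = 6.019e+05·0.002/23.5 = 51.23.
Step 5 — 3dB bandwidth: Δω = ω₀/Q = 1.175e+04 rad/s; BW = Δω/(2π) = 1870 Hz.

(a) f₀ = 9.58e+04 Hz  (b) Q = 51.23  (c) BW = 1870 Hz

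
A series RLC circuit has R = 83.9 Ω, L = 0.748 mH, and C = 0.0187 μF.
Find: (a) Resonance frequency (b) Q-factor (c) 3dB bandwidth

Step 1 — Resonance: ω₀ = 1/√(LC) = 1/√(0.000748·1.87e-08) = 2.674e+05 rad/s.
Step 2 — f₀ = ω₀/(2π) = 4.255e+04 Hz.
Step 3 — Series Q: Q = ω₀L/R = 2.674e+05·0.000748/83.9 = 2.384.
Step 4 — Bandwidth: Δω = ω₀/Q = 1.122e+05 rad/s; BW = Δω/(2π) = 1.785e+04 Hz.

(a) f₀ = 4.255e+04 Hz  (b) Q = 2.384  (c) BW = 1.785e+04 Hz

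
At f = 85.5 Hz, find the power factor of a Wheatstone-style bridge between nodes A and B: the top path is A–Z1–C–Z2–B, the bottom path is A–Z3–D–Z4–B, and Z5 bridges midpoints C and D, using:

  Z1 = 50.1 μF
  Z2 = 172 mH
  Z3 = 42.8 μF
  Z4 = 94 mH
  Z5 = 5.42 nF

Step 1 — Angular frequency: ω = 2π·f = 2π·85.5 = 537.2 rad/s.
Step 2 — Component impedances:
  Z1: Z = 1/(jωC) = -j/(ω·C) = 0 - j37.15 Ω
  Z2: Z = jωL = j·537.2·0.172 = 0 + j92.4 Ω
  Z3: Z = 1/(jωC) = -j/(ω·C) = 0 - j43.49 Ω
  Z4: Z = jωL = j·537.2·0.094 = 0 + j50.5 Ω
  Z5: Z = 1/(jωC) = -j/(ω·C) = 0 - j3.434e+05 Ω
Step 3 — Bridge requires nodal analysis (the Z5 bridge couples midpoints C and D, so the two paths cannot be reduced to a simple series/parallel combination). Setting node B to ground and injecting 1 A at node A, the 3-node admittance system at A, C, D solves to V_A = Z_AB = 0 + j6.221 Ω = 6.221∠90.0° Ω.
Step 4 — Power factor: PF = cos(φ) = Re(Z)/|Z| = 0/6.221 = 0.
Step 5 — Type: Im(Z) = 6.221 ⇒ lagging (phase φ = 90.0°).

PF = 0 (lagging, φ = 90.0°)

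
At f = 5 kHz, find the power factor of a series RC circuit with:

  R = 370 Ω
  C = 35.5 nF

Step 1 — Angular frequency: ω = 2π·f = 2π·5000 = 3.142e+04 rad/s.
Step 2 — Component impedances:
  R: Z = R = 370 Ω
  C: Z = 1/(jωC) = -j/(ω·C) = 0 - j896.6 Ω
Step 3 — Series combination: Z_total = R + C = 370 - j896.6 Ω = 970∠-67.6° Ω.
Step 4 — Power factor: PF = cos(φ) = Re(Z)/|Z| = 370/970 = 0.3814.
Step 5 — Type: Im(Z) = -896.6 ⇒ leading (phase φ = -67.6°).

PF = 0.3814 (leading, φ = -67.6°)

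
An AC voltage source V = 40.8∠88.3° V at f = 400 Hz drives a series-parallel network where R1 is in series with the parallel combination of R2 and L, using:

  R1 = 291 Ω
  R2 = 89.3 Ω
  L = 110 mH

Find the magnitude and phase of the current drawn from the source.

Step 1 — Angular frequency: ω = 2π·f = 2π·400 = 2513 rad/s.
Step 2 — Component impedances:
  R1: Z = R = 291 Ω
  R2: Z = R = 89.3 Ω
  L: Z = jωL = j·2513·0.11 = 0 + j276.5 Ω
Step 3 — Parallel branch: R2 || L = 1/(1/R2 + 1/L) = 80.86 + j26.12 Ω.
Step 4 — Series with R1: Z_total = R1 + (R2 || L) = 371.9 + j26.12 Ω = 372.8∠4.0° Ω.
Step 5 — Source phasor: V = 40.8∠88.3° V = 1.21 + j40.78 V.
Step 6 — Ohm's law: I = V / Z_total = (1.21 + j40.78) / (371.9 + j26.12) = 0.0109 + j0.1089 A.
Step 7 — Convert to polar: |I| = 0.1094 A, ∠I = 84.3°.

I = 0.1094∠84.3° A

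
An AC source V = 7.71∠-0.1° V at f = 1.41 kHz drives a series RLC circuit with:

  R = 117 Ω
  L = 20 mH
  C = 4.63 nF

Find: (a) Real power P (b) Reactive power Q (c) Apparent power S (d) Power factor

Step 1 — Angular frequency: ω = 2π·f = 2π·1410 = 8859 rad/s.
Step 2 — Component impedances:
  R: Z = R = 117 Ω
  L: Z = jωL = j·8859·0.02 = 0 + j177.2 Ω
  C: Z = 1/(jωC) = -j/(ω·C) = 0 - j2.438e+04 Ω
Step 3 — Series combination: Z_total = R + L + C = 117 - j2.42e+04 Ω = 2.42e+04∠-89.7° Ω.
Step 4 — Source phasor: V = 7.71∠-0.1° V = 7.71 - j0.01346 V.
Step 5 — Current: I = V / Z = 2.096e-06 + j0.0003186 A = 0.0003186∠89.6° A.
Step 6 — Complex power: S = V·I* = 1.187e-05 - j0.002456 VA.
Step 7 — Real power: P = Re(S) = 1.187e-05 W.
Step 8 — Reactive power: Q = Im(S) = -0.002456 VAR.
Step 9 — Apparent power: |S| = 0.002456 VA.
Step 10 — Power factor: PF = P/|S| = 0.004834 (leading).

(a) P = 1.187e-05 W  (b) Q = -0.002456 VAR  (c) S = 0.002456 VA  (d) PF = 0.004834 (leading)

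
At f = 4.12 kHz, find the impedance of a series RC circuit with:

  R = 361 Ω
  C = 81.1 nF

Step 1 — Angular frequency: ω = 2π·f = 2π·4120 = 2.589e+04 rad/s.
Step 2 — Component impedances:
  R: Z = R = 361 Ω
  C: Z = 1/(jωC) = -j/(ω·C) = 0 - j476.3 Ω
Step 3 — Series combination: Z_total = R + C = 361 - j476.3 Ω = 597.7∠-52.8° Ω.

Z = 361 - j476.3 Ω = 597.7∠-52.8° Ω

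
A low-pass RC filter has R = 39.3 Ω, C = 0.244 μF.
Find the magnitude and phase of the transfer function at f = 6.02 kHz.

Step 1 — Angular frequency: ω = 2π·6020 = 3.782e+04 rad/s.
Step 2 — Transfer function: H(jω) = 1/(1 + jωRC).
Step 3 — Denominator: 1 + jωRC = 1 + j·3.782e+04·39.3·2.44e-07 = 1 + j0.3627.
Step 4 — H = 0.8837 - j0.3205.
Step 5 — Magnitude: |H| = 0.9401 (-0.5 dB); phase: φ = -19.9°.

|H| = 0.9401 (-0.5 dB), φ = -19.9°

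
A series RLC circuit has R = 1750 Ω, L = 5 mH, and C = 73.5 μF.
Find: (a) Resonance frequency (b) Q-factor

Step 1 — Resonance condition Im(Z)=0 gives ω₀ = 1/√(LC).
Step 2 — ω₀ = 1/√(0.005·7.35e-05) = 1650 rad/s.
Step 3 — f₀ = ω₀/(2π) = 262.5 Hz.
Step 4 — Series Q: Q = ω₀L/R = 1650·0.005/1750 = 0.004713.

(a) f₀ = 262.5 Hz  (b) Q = 0.004713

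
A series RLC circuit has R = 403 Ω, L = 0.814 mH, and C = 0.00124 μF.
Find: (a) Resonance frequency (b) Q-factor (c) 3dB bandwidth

Step 1 — Resonance: ω₀ = 1/√(LC) = 1/√(0.000814·1.24e-09) = 9.954e+05 rad/s.
Step 2 — f₀ = ω₀/(2π) = 1.584e+05 Hz.
Step 3 — Series Q: Q = ω₀L/R = 9.954e+05·0.000814/403 = 2.01.
Step 4 — Bandwidth: Δω = ω₀/Q = 4.951e+05 rad/s; BW = Δω/(2π) = 7.88e+04 Hz.

(a) f₀ = 1.584e+05 Hz  (b) Q = 2.01  (c) BW = 7.88e+04 Hz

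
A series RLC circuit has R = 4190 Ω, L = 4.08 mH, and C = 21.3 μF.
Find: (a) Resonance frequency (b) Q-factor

Step 1 — Resonance condition Im(Z)=0 gives ω₀ = 1/√(LC).
Step 2 — ω₀ = 1/√(0.00408·2.13e-05) = 3392 rad/s.
Step 3 — f₀ = ω₀/(2π) = 539.9 Hz.
Step 4 — Series Q: Q = ω₀L/R = 3392·0.00408/4190 = 0.003303.

(a) f₀ = 539.9 Hz  (b) Q = 0.003303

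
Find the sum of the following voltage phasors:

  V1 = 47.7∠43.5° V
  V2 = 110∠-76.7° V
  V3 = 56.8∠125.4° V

Step 1 — Convert each phasor to rectangular form:
  V1 = 47.7·(cos(43.5°) + j·sin(43.5°)) = 34.6 + j32.83 V
  V2 = 110·(cos(-76.7°) + j·sin(-76.7°)) = 25.31 - j107 V
  V3 = 56.8·(cos(125.4°) + j·sin(125.4°)) = -32.9 + j46.3 V
Step 2 — Sum components: V_total = 27 - j27.92 V.
Step 3 — Convert to polar: |V_total| = 38.84 V, ∠V_total = -46.0°.

V_total = 38.84∠-46.0° V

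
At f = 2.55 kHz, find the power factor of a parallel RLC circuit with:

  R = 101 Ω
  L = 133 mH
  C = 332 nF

Step 1 — Angular frequency: ω = 2π·f = 2π·2550 = 1.602e+04 rad/s.
Step 2 — Component impedances:
  R: Z = R = 101 Ω
  L: Z = jωL = j·1.602e+04·0.133 = 0 + j2131 Ω
  C: Z = 1/(jωC) = -j/(ω·C) = 0 - j188 Ω
Step 3 — Parallel combination: 1/Z_total = 1/R + 1/L + 1/C; Z_total = 81.45 - j39.9 Ω = 90.7∠-26.1° Ω.
Step 4 — Power factor: PF = cos(φ) = Re(Z)/|Z| = 81.45/90.7 = 0.898.
Step 5 — Type: Im(Z) = -39.9 ⇒ leading (phase φ = -26.1°).

PF = 0.898 (leading, φ = -26.1°)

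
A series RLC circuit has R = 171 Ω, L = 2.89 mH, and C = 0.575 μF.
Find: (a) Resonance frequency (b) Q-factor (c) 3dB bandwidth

Step 1 — Resonance: ω₀ = 1/√(LC) = 1/√(0.00289·5.75e-07) = 2.453e+04 rad/s.
Step 2 — f₀ = ω₀/(2π) = 3904 Hz.
Step 3 — Series Q: Q = ω₀L/R = 2.453e+04·0.00289/171 = 0.4146.
Step 4 — Bandwidth: Δω = ω₀/Q = 5.917e+04 rad/s; BW = Δω/(2π) = 9417 Hz.

(a) f₀ = 3904 Hz  (b) Q = 0.4146  (c) BW = 9417 Hz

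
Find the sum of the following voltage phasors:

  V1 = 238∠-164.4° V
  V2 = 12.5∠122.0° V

Step 1 — Convert each phasor to rectangular form:
  V1 = 238·(cos(-164.4°) + j·sin(-164.4°)) = -229.2 - j64 V
  V2 = 12.5·(cos(122.0°) + j·sin(122.0°)) = -6.624 + j10.6 V
Step 2 — Sum components: V_total = -235.9 - j53.4 V.
Step 3 — Convert to polar: |V_total| = 241.8 V, ∠V_total = -167.2°.

V_total = 241.8∠-167.2° V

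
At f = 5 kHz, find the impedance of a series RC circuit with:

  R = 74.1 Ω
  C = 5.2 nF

Step 1 — Angular frequency: ω = 2π·f = 2π·5000 = 3.142e+04 rad/s.
Step 2 — Component impedances:
  R: Z = R = 74.1 Ω
  C: Z = 1/(jωC) = -j/(ω·C) = 0 - j6121 Ω
Step 3 — Series combination: Z_total = R + C = 74.1 - j6121 Ω = 6122∠-89.3° Ω.

Z = 74.1 - j6121 Ω = 6122∠-89.3° Ω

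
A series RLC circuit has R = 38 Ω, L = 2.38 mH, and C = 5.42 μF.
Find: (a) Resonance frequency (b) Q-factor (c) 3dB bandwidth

Step 1 — Resonance condition Im(Z)=0 gives ω₀ = 1/√(LC).
Step 2 — ω₀ = 1/√(0.00238·5.42e-06) = 8805 rad/s.
Step 3 — f₀ = ω₀/(2π) = 1401 Hz.
Step 4 — Series Q: Q = ω₀L/R = 8805·0.00238/38 = 0.5514.
Step 5 — 3dB bandwidth: Δω = ω₀/Q = 1.597e+04 rad/s; BW = Δω/(2π) = 2541 Hz.

(a) f₀ = 1401 Hz  (b) Q = 0.5514  (c) BW = 2541 Hz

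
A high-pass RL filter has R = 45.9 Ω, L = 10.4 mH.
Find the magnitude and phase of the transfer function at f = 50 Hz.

Step 1 — Angular frequency: ω = 2π·50 = 314.2 rad/s.
Step 2 — Transfer function: H(jω) = jωL/(R + jωL).
Step 3 — Numerator jωL = j·3.267; denominator R + jωL = 45.9 + j3.267.
Step 4 — H = 0.005041 + j0.07082.
Step 5 — Magnitude: |H| = 0.071 (-23.0 dB); phase: φ = 85.9°.

|H| = 0.071 (-23.0 dB), φ = 85.9°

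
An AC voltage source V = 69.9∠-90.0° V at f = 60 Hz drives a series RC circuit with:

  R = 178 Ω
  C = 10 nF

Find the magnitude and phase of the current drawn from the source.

Step 1 — Angular frequency: ω = 2π·f = 2π·60 = 377 rad/s.
Step 2 — Component impedances:
  R: Z = R = 178 Ω
  C: Z = 1/(jωC) = -j/(ω·C) = 0 - j2.653e+05 Ω
Step 3 — Series combination: Z_total = R + C = 178 - j2.653e+05 Ω = 2.653e+05∠-90.0° Ω.
Step 4 — Source phasor: V = 69.9∠-90.0° V = 0 - j69.9 V.
Step 5 — Ohm's law: I = V / Z_total = (0 - j69.9) / (178 - j2.653e+05) = 0.0002635 - j1.768e-07 A.
Step 6 — Convert to polar: |I| = 0.0002635 A, ∠I = -0.0°.

I = 0.0002635∠-0.0° A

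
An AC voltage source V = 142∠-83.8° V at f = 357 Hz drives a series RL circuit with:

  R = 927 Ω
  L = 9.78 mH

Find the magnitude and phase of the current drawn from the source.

Step 1 — Angular frequency: ω = 2π·f = 2π·357 = 2243 rad/s.
Step 2 — Component impedances:
  R: Z = R = 927 Ω
  L: Z = jωL = j·2243·0.00978 = 0 + j21.94 Ω
Step 3 — Series combination: Z_total = R + L = 927 + j21.94 Ω = 927.3∠1.4° Ω.
Step 4 — Source phasor: V = 142∠-83.8° V = 15.34 - j141.2 V.
Step 5 — Ohm's law: I = V / Z_total = (15.34 - j141.2) / (927 + j21.94) = 0.01293 - j0.1526 A.
Step 6 — Convert to polar: |I| = 0.1531 A, ∠I = -85.2°.

I = 0.1531∠-85.2° A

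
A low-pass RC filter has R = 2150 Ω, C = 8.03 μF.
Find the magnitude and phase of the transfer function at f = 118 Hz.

Step 1 — Angular frequency: ω = 2π·118 = 741.4 rad/s.
Step 2 — Transfer function: H(jω) = 1/(1 + jωRC).
Step 3 — Denominator: 1 + jωRC = 1 + j·741.4·2150·8.03e-06 = 1 + j12.8.
Step 4 — H = 0.006066 - j0.07765.
Step 5 — Magnitude: |H| = 0.07789 (-22.2 dB); phase: φ = -85.5°.

|H| = 0.07789 (-22.2 dB), φ = -85.5°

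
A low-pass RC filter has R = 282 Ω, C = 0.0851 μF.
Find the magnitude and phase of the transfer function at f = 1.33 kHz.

Step 1 — Angular frequency: ω = 2π·1330 = 8357 rad/s.
Step 2 — Transfer function: H(jω) = 1/(1 + jωRC).
Step 3 — Denominator: 1 + jωRC = 1 + j·8357·282·8.51e-08 = 1 + j0.2005.
Step 4 — H = 0.9613 - j0.1928.
Step 5 — Magnitude: |H| = 0.9805 (-0.2 dB); phase: φ = -11.3°.

|H| = 0.9805 (-0.2 dB), φ = -11.3°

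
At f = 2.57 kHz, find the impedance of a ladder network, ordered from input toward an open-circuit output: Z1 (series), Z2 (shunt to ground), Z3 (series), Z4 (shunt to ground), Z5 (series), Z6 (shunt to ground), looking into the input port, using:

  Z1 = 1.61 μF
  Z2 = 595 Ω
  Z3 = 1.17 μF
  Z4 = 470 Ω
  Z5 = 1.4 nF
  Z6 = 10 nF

Step 1 — Angular frequency: ω = 2π·f = 2π·2570 = 1.615e+04 rad/s.
Step 2 — Component impedances:
  Z1: Z = 1/(jωC) = -j/(ω·C) = 0 - j38.46 Ω
  Z2: Z = R = 595 Ω
  Z3: Z = 1/(jωC) = -j/(ω·C) = 0 - j52.93 Ω
  Z4: Z = R = 470 Ω
  Z5: Z = 1/(jωC) = -j/(ω·C) = 0 - j4.423e+04 Ω
  Z6: Z = 1/(jωC) = -j/(ω·C) = 0 - j6193 Ω
Step 3 — Ladder network (open output): work backward from the far end, alternating series and parallel combinations. Z_in = 263.5 - j56.3 Ω = 269.5∠-12.1° Ω.

Z = 263.5 - j56.3 Ω = 269.5∠-12.1° Ω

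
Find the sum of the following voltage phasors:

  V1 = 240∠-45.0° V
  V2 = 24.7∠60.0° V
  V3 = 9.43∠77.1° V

Step 1 — Convert each phasor to rectangular form:
  V1 = 240·(cos(-45.0°) + j·sin(-45.0°)) = 169.7 - j169.7 V
  V2 = 24.7·(cos(60.0°) + j·sin(60.0°)) = 12.35 + j21.39 V
  V3 = 9.43·(cos(77.1°) + j·sin(77.1°)) = 2.105 + j9.192 V
Step 2 — Sum components: V_total = 184.2 - j139.1 V.
Step 3 — Convert to polar: |V_total| = 230.8 V, ∠V_total = -37.1°.

V_total = 230.8∠-37.1° V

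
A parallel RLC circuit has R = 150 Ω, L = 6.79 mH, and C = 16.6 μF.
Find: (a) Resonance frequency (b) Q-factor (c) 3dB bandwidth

Step 1 — Resonance: ω₀ = 1/√(LC) = 1/√(0.00679·1.66e-05) = 2979 rad/s.
Step 2 — f₀ = ω₀/(2π) = 474.1 Hz.
Step 3 — Parallel Q: Q = R/(ω₀L) = 150/(2979·0.00679) = 7.417.
Step 4 — Bandwidth: Δω = ω₀/Q = 401.6 rad/s; BW = Δω/(2π) = 63.92 Hz.

(a) f₀ = 474.1 Hz  (b) Q = 7.417  (c) BW = 63.92 Hz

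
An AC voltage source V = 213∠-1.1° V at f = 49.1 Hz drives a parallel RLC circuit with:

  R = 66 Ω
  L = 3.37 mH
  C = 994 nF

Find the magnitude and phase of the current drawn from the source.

Step 1 — Angular frequency: ω = 2π·f = 2π·49.1 = 308.5 rad/s.
Step 2 — Component impedances:
  R: Z = R = 66 Ω
  L: Z = jωL = j·308.5·0.00337 = 0 + j1.04 Ω
  C: Z = 1/(jωC) = -j/(ω·C) = 0 - j3261 Ω
Step 3 — Parallel combination: 1/Z_total = 1/R + 1/L + 1/C; Z_total = 0.01638 + j1.04 Ω = 1.04∠89.1° Ω.
Step 4 — Source phasor: V = 213∠-1.1° V = 213 - j4.089 V.
Step 5 — Ohm's law: I = V / Z_total = (213 - j4.089) / (0.01638 + j1.04) = -0.7051 - j204.8 A.
Step 6 — Convert to polar: |I| = 204.8 A, ∠I = -90.2°.

I = 204.8∠-90.2° A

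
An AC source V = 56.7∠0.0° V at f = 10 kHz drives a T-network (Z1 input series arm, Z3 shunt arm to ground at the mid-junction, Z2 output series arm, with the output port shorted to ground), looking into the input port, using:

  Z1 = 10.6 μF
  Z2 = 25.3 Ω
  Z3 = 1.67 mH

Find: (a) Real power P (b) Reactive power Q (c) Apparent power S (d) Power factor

Step 1 — Angular frequency: ω = 2π·f = 2π·1e+04 = 6.283e+04 rad/s.
Step 2 — Component impedances:
  Z1: Z = 1/(jωC) = -j/(ω·C) = 0 - j1.501 Ω
  Z2: Z = R = 25.3 Ω
  Z3: Z = jωL = j·6.283e+04·0.00167 = 0 + j104.9 Ω
Step 3 — With the output port shorted to ground, the output series arm Z2 runs from the junction to ground; the shunt arm Z3 also runs from the junction to ground. They appear in parallel: Z3 || Z2 = 23.91 + j5.765 Ω.
Step 4 — Series with input arm Z1: Z_in = Z1 + (Z3 || Z2) = 23.91 + j4.264 Ω = 24.29∠10.1° Ω.
Step 5 — Source phasor: V = 56.7∠0.0° V = 56.7 V.
Step 6 — Current: I = V / Z = 2.298 - j0.4098 A = 2.335∠-10.1° A.
Step 7 — Complex power: S = V·I* = 130.3 + j23.24 VA.
Step 8 — Real power: P = Re(S) = 130.3 W.
Step 9 — Reactive power: Q = Im(S) = 23.24 VAR.
Step 10 — Apparent power: |S| = 132.4 VA.
Step 11 — Power factor: PF = P/|S| = 0.9845 (lagging).

(a) P = 130.3 W  (b) Q = 23.24 VAR  (c) S = 132.4 VA  (d) PF = 0.9845 (lagging)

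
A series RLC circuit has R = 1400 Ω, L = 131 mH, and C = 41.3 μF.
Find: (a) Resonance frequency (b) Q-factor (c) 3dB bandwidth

Step 1 — Resonance condition Im(Z)=0 gives ω₀ = 1/√(LC).
Step 2 — ω₀ = 1/√(0.131·4.13e-05) = 429.9 rad/s.
Step 3 — f₀ = ω₀/(2π) = 68.42 Hz.
Step 4 — Series Q: Q = ω₀L/R = 429.9·0.131/1400 = 0.04023.
Step 5 — 3dB bandwidth: Δω = ω₀/Q = 1.069e+04 rad/s; BW = Δω/(2π) = 1701 Hz.

(a) f₀ = 68.42 Hz  (b) Q = 0.04023  (c) BW = 1701 Hz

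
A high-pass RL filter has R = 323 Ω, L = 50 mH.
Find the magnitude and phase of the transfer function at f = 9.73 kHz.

Step 1 — Angular frequency: ω = 2π·9730 = 6.114e+04 rad/s.
Step 2 — Transfer function: H(jω) = jωL/(R + jωL).
Step 3 — Numerator jωL = j·3057; denominator R + jωL = 323 + j3057.
Step 4 — H = 0.989 + j0.1045.
Step 5 — Magnitude: |H| = 0.9945 (-0.0 dB); phase: φ = 6.0°.

|H| = 0.9945 (-0.0 dB), φ = 6.0°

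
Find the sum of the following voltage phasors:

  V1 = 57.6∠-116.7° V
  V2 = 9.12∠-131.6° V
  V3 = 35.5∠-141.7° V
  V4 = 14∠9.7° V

Step 1 — Convert each phasor to rectangular form:
  V1 = 57.6·(cos(-116.7°) + j·sin(-116.7°)) = -25.88 - j51.46 V
  V2 = 9.12·(cos(-131.6°) + j·sin(-131.6°)) = -6.055 - j6.82 V
  V3 = 35.5·(cos(-141.7°) + j·sin(-141.7°)) = -27.86 - j22 V
  V4 = 14·(cos(9.7°) + j·sin(9.7°)) = 13.8 + j2.359 V
Step 2 — Sum components: V_total = -46 - j77.92 V.
Step 3 — Convert to polar: |V_total| = 90.48 V, ∠V_total = -120.6°.

V_total = 90.48∠-120.6° V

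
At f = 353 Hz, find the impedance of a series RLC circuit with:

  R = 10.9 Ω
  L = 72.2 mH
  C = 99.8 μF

Step 1 — Angular frequency: ω = 2π·f = 2π·353 = 2218 rad/s.
Step 2 — Component impedances:
  R: Z = R = 10.9 Ω
  L: Z = jωL = j·2218·0.0722 = 0 + j160.1 Ω
  C: Z = 1/(jωC) = -j/(ω·C) = 0 - j4.518 Ω
Step 3 — Series combination: Z_total = R + L + C = 10.9 + j155.6 Ω = 156∠86.0° Ω.

Z = 10.9 + j155.6 Ω = 156∠86.0° Ω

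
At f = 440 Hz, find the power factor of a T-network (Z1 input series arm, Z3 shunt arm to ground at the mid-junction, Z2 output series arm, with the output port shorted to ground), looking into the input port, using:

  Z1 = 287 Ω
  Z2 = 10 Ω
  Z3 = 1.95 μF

Step 1 — Angular frequency: ω = 2π·f = 2π·440 = 2765 rad/s.
Step 2 — Component impedances:
  Z1: Z = R = 287 Ω
  Z2: Z = R = 10 Ω
  Z3: Z = 1/(jωC) = -j/(ω·C) = 0 - j185.5 Ω
Step 3 — With the output port shorted to ground, the output series arm Z2 runs from the junction to ground; the shunt arm Z3 also runs from the junction to ground. They appear in parallel: Z3 || Z2 = 9.971 - j0.5375 Ω.
Step 4 — Series with input arm Z1: Z_in = Z1 + (Z3 || Z2) = 297 - j0.5375 Ω = 297∠-0.1° Ω.
Step 5 — Power factor: PF = cos(φ) = Re(Z)/|Z| = 297/297 = 1.
Step 6 — Type: Im(Z) = -0.5375 ⇒ leading (phase φ = -0.1°).

PF = 1 (leading, φ = -0.1°)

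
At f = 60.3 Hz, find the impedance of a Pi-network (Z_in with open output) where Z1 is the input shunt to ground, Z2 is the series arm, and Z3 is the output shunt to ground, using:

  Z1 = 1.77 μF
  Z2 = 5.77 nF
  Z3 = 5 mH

Step 1 — Angular frequency: ω = 2π·f = 2π·60.3 = 378.9 rad/s.
Step 2 — Component impedances:
  Z1: Z = 1/(jωC) = -j/(ω·C) = 0 - j1491 Ω
  Z2: Z = 1/(jωC) = -j/(ω·C) = 0 - j4.574e+05 Ω
  Z3: Z = jωL = j·378.9·0.005 = 0 + j1.894 Ω
Step 3 — With open output, the series arm Z2 and the output shunt Z3 appear in series to ground: Z2 + Z3 = 0 - j4.574e+05 Ω.
Step 4 — Parallel with input shunt Z1: Z_in = Z1 || (Z2 + Z3) = 0 - j1486 Ω = 1486∠-90.0° Ω.

Z = 0 - j1486 Ω = 1486∠-90.0° Ω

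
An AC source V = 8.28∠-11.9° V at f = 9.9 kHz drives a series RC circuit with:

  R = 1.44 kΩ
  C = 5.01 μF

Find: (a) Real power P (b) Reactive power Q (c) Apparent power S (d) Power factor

Step 1 — Angular frequency: ω = 2π·f = 2π·9900 = 6.22e+04 rad/s.
Step 2 — Component impedances:
  R: Z = R = 1440 Ω
  C: Z = 1/(jωC) = -j/(ω·C) = 0 - j3.209 Ω
Step 3 — Series combination: Z_total = R + C = 1440 - j3.209 Ω = 1440∠-0.1° Ω.
Step 4 — Source phasor: V = 8.28∠-11.9° V = 8.102 - j1.707 V.
Step 5 — Current: I = V / Z = 0.005629 - j0.001173 A = 0.00575∠-11.8° A.
Step 6 — Complex power: S = V·I* = 0.04761 - j0.0001061 VA.
Step 7 — Real power: P = Re(S) = 0.04761 W.
Step 8 — Reactive power: Q = Im(S) = -0.0001061 VAR.
Step 9 — Apparent power: |S| = 0.04761 VA.
Step 10 — Power factor: PF = P/|S| = 1 (leading).

(a) P = 0.04761 W  (b) Q = -0.0001061 VAR  (c) S = 0.04761 VA  (d) PF = 1 (leading)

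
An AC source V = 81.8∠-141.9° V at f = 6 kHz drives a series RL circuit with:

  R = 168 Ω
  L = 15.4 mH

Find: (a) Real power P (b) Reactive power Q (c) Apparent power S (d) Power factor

Step 1 — Angular frequency: ω = 2π·f = 2π·6000 = 3.77e+04 rad/s.
Step 2 — Component impedances:
  R: Z = R = 168 Ω
  L: Z = jωL = j·3.77e+04·0.0154 = 0 + j580.6 Ω
Step 3 — Series combination: Z_total = R + L = 168 + j580.6 Ω = 604.4∠73.9° Ω.
Step 4 — Source phasor: V = 81.8∠-141.9° V = -64.37 - j50.47 V.
Step 5 — Current: I = V / Z = -0.1098 + j0.0791 A = 0.1353∠144.2° A.
Step 6 — Complex power: S = V·I* = 3.077 + j10.63 VA.
Step 7 — Real power: P = Re(S) = 3.077 W.
Step 8 — Reactive power: Q = Im(S) = 10.63 VAR.
Step 9 — Apparent power: |S| = 11.07 VA.
Step 10 — Power factor: PF = P/|S| = 0.278 (lagging).

(a) P = 3.077 W  (b) Q = 10.63 VAR  (c) S = 11.07 VA  (d) PF = 0.278 (lagging)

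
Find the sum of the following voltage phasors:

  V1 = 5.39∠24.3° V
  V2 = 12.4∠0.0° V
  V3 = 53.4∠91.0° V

Step 1 — Convert each phasor to rectangular form:
  V1 = 5.39·(cos(24.3°) + j·sin(24.3°)) = 4.912 + j2.218 V
  V2 = 12.4·(cos(0.0°) + j·sin(0.0°)) = 12.4 V
  V3 = 53.4·(cos(91.0°) + j·sin(91.0°)) = -0.932 + j53.39 V
Step 2 — Sum components: V_total = 16.38 + j55.61 V.
Step 3 — Convert to polar: |V_total| = 57.97 V, ∠V_total = 73.6°.

V_total = 57.97∠73.6° V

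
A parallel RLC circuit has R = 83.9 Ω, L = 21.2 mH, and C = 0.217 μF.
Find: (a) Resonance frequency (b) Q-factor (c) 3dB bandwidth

Step 1 — Resonance: ω₀ = 1/√(LC) = 1/√(0.0212·2.17e-07) = 1.474e+04 rad/s.
Step 2 — f₀ = ω₀/(2π) = 2347 Hz.
Step 3 — Parallel Q: Q = R/(ω₀L) = 83.9/(1.474e+04·0.0212) = 0.2684.
Step 4 — Bandwidth: Δω = ω₀/Q = 5.493e+04 rad/s; BW = Δω/(2π) = 8742 Hz.

(a) f₀ = 2347 Hz  (b) Q = 0.2684  (c) BW = 8742 Hz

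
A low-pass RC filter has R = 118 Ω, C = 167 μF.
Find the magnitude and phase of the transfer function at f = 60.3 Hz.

Step 1 — Angular frequency: ω = 2π·60.3 = 378.9 rad/s.
Step 2 — Transfer function: H(jω) = 1/(1 + jωRC).
Step 3 — Denominator: 1 + jωRC = 1 + j·378.9·118·0.000167 = 1 + j7.466.
Step 4 — H = 0.01762 - j0.1316.
Step 5 — Magnitude: |H| = 0.1328 (-17.5 dB); phase: φ = -82.4°.

|H| = 0.1328 (-17.5 dB), φ = -82.4°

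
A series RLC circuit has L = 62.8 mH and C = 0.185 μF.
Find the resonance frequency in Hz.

Step 1 — Resonance condition Im(Z)=0 gives ω₀ = 1/√(LC).
Step 2 — ω₀ = 1/√(0.0628·1.85e-07) = 9278 rad/s.
Step 3 — f₀ = ω₀/(2π) = 1477 Hz.

f₀ = 1477 Hz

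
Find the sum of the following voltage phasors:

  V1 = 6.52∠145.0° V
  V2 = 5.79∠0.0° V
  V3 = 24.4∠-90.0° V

Step 1 — Convert each phasor to rectangular form:
  V1 = 6.52·(cos(145.0°) + j·sin(145.0°)) = -5.341 + j3.74 V
  V2 = 5.79·(cos(0.0°) + j·sin(0.0°)) = 5.79 V
  V3 = 24.4·(cos(-90.0°) + j·sin(-90.0°)) = 0 - j24.4 V
Step 2 — Sum components: V_total = 0.4491 - j20.66 V.
Step 3 — Convert to polar: |V_total| = 20.67 V, ∠V_total = -88.8°.

V_total = 20.67∠-88.8° V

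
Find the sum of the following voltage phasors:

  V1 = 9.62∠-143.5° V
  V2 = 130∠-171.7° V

Step 1 — Convert each phasor to rectangular form:
  V1 = 9.62·(cos(-143.5°) + j·sin(-143.5°)) = -7.733 - j5.722 V
  V2 = 130·(cos(-171.7°) + j·sin(-171.7°)) = -128.6 - j18.77 V
Step 2 — Sum components: V_total = -136.4 - j24.49 V.
Step 3 — Convert to polar: |V_total| = 138.6 V, ∠V_total = -169.8°.

V_total = 138.6∠-169.8° V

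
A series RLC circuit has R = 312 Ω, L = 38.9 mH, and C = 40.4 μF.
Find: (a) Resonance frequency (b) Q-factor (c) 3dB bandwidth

Step 1 — Resonance: ω₀ = 1/√(LC) = 1/√(0.0389·4.04e-05) = 797.7 rad/s.
Step 2 — f₀ = ω₀/(2π) = 127 Hz.
Step 3 — Series Q: Q = ω₀L/R = 797.7·0.0389/312 = 0.09946.
Step 4 — Bandwidth: Δω = ω₀/Q = 8021 rad/s; BW = Δω/(2π) = 1277 Hz.

(a) f₀ = 127 Hz  (b) Q = 0.09946  (c) BW = 1277 Hz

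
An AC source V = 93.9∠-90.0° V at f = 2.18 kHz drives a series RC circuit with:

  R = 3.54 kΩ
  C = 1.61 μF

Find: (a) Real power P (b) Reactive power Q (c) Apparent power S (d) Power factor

Step 1 — Angular frequency: ω = 2π·f = 2π·2180 = 1.37e+04 rad/s.
Step 2 — Component impedances:
  R: Z = R = 3540 Ω
  C: Z = 1/(jωC) = -j/(ω·C) = 0 - j45.35 Ω
Step 3 — Series combination: Z_total = R + C = 3540 - j45.35 Ω = 3540∠-0.7° Ω.
Step 4 — Source phasor: V = 93.9∠-90.0° V = 0 - j93.9 V.
Step 5 — Current: I = V / Z = 0.0003397 - j0.02652 A = 0.02652∠-89.3° A.
Step 6 — Complex power: S = V·I* = 2.49 - j0.0319 VA.
Step 7 — Real power: P = Re(S) = 2.49 W.
Step 8 — Reactive power: Q = Im(S) = -0.0319 VAR.
Step 9 — Apparent power: |S| = 2.491 VA.
Step 10 — Power factor: PF = P/|S| = 0.9999 (leading).

(a) P = 2.49 W  (b) Q = -0.0319 VAR  (c) S = 2.491 VA  (d) PF = 0.9999 (leading)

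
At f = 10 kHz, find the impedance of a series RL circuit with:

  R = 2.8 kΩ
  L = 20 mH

Step 1 — Angular frequency: ω = 2π·f = 2π·1e+04 = 6.283e+04 rad/s.
Step 2 — Component impedances:
  R: Z = R = 2800 Ω
  L: Z = jωL = j·6.283e+04·0.02 = 0 + j1257 Ω
Step 3 — Series combination: Z_total = R + L = 2800 + j1257 Ω = 3069∠24.2° Ω.

Z = 2800 + j1257 Ω = 3069∠24.2° Ω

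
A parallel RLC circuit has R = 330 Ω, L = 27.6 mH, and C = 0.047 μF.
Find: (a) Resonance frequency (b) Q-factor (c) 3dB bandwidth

Step 1 — Resonance: ω₀ = 1/√(LC) = 1/√(0.0276·4.7e-08) = 2.776e+04 rad/s.
Step 2 — f₀ = ω₀/(2π) = 4419 Hz.
Step 3 — Parallel Q: Q = R/(ω₀L) = 330/(2.776e+04·0.0276) = 0.4306.
Step 4 — Bandwidth: Δω = ω₀/Q = 6.447e+04 rad/s; BW = Δω/(2π) = 1.026e+04 Hz.

(a) f₀ = 4419 Hz  (b) Q = 0.4306  (c) BW = 1.026e+04 Hz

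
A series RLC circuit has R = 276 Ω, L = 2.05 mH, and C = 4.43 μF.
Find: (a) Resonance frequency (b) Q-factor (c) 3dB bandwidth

Step 1 — Resonance: ω₀ = 1/√(LC) = 1/√(0.00205·4.43e-06) = 1.049e+04 rad/s.
Step 2 — f₀ = ω₀/(2π) = 1670 Hz.
Step 3 — Series Q: Q = ω₀L/R = 1.049e+04·0.00205/276 = 0.07794.
Step 4 — Bandwidth: Δω = ω₀/Q = 1.346e+05 rad/s; BW = Δω/(2π) = 2.143e+04 Hz.

(a) f₀ = 1670 Hz  (b) Q = 0.07794  (c) BW = 2.143e+04 Hz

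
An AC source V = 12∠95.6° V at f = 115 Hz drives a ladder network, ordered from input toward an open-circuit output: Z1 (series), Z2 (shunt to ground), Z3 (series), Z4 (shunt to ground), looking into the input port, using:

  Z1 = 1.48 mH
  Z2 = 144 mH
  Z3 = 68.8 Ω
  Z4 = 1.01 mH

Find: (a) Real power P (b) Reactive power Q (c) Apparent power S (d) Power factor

Step 1 — Angular frequency: ω = 2π·f = 2π·115 = 722.6 rad/s.
Step 2 — Component impedances:
  Z1: Z = jωL = j·722.6·0.00148 = 0 + j1.069 Ω
  Z2: Z = jωL = j·722.6·0.144 = 0 + j104 Ω
  Z3: Z = R = 68.8 Ω
  Z4: Z = jωL = j·722.6·0.00101 = 0 + j0.7298 Ω
Step 3 — Ladder network (open output): work backward from the far end, alternating series and parallel combinations. Z_in = 47.41 + j32.92 Ω = 57.72∠34.8° Ω.
Step 4 — Source phasor: V = 12∠95.6° V = -1.171 + j11.94 V.
Step 5 — Current: I = V / Z = 0.1014 + j0.1815 A = 0.2079∠60.8° A.
Step 6 — Complex power: S = V·I* = 2.049 + j1.423 VA.
Step 7 — Real power: P = Re(S) = 2.049 W.
Step 8 — Reactive power: Q = Im(S) = 1.423 VAR.
Step 9 — Apparent power: |S| = 2.495 VA.
Step 10 — Power factor: PF = P/|S| = 0.8214 (lagging).

(a) P = 2.049 W  (b) Q = 1.423 VAR  (c) S = 2.495 VA  (d) PF = 0.8214 (lagging)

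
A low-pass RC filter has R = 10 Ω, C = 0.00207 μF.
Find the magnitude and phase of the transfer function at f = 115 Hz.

Step 1 — Angular frequency: ω = 2π·115 = 722.6 rad/s.
Step 2 — Transfer function: H(jω) = 1/(1 + jωRC).
Step 3 — Denominator: 1 + jωRC = 1 + j·722.6·10·2.07e-09 = 1 + j1.496e-05.
Step 4 — H = 1 - j1.496e-05.
Step 5 — Magnitude: |H| = 1 (-0.0 dB); phase: φ = -0.0°.

|H| = 1 (-0.0 dB), φ = -0.0°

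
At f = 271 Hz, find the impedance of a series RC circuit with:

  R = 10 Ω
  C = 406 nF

Step 1 — Angular frequency: ω = 2π·f = 2π·271 = 1703 rad/s.
Step 2 — Component impedances:
  R: Z = R = 10 Ω
  C: Z = 1/(jωC) = -j/(ω·C) = 0 - j1447 Ω
Step 3 — Series combination: Z_total = R + C = 10 - j1447 Ω = 1447∠-89.6° Ω.

Z = 10 - j1447 Ω = 1447∠-89.6° Ω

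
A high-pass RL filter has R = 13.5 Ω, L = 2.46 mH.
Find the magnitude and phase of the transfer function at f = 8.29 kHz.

Step 1 — Angular frequency: ω = 2π·8290 = 5.209e+04 rad/s.
Step 2 — Transfer function: H(jω) = jωL/(R + jωL).
Step 3 — Numerator jωL = j·128.1; denominator R + jωL = 13.5 + j128.1.
Step 4 — H = 0.989 + j0.1042.
Step 5 — Magnitude: |H| = 0.9945 (-0.0 dB); phase: φ = 6.0°.

|H| = 0.9945 (-0.0 dB), φ = 6.0°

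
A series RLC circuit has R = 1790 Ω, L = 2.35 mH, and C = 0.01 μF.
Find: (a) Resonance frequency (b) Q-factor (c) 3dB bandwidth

Step 1 — Resonance condition Im(Z)=0 gives ω₀ = 1/√(LC).
Step 2 — ω₀ = 1/√(0.00235·1e-08) = 2.063e+05 rad/s.
Step 3 — f₀ = ω₀/(2π) = 3.283e+04 Hz.
Step 4 — Series Q: Q = ω₀L/R = 2.063e+05·0.00235/1790 = 0.2708.
Step 5 — 3dB bandwidth: Δω = ω₀/Q = 7.617e+05 rad/s; BW = Δω/(2π) = 1.212e+05 Hz.

(a) f₀ = 3.283e+04 Hz  (b) Q = 0.2708  (c) BW = 1.212e+05 Hz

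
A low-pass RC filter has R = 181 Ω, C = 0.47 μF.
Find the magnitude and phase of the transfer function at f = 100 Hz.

Step 1 — Angular frequency: ω = 2π·100 = 628.3 rad/s.
Step 2 — Transfer function: H(jω) = 1/(1 + jωRC).
Step 3 — Denominator: 1 + jωRC = 1 + j·628.3·181·4.7e-07 = 1 + j0.05345.
Step 4 — H = 0.9972 - j0.0533.
Step 5 — Magnitude: |H| = 0.9986 (-0.0 dB); phase: φ = -3.1°.

|H| = 0.9986 (-0.0 dB), φ = -3.1°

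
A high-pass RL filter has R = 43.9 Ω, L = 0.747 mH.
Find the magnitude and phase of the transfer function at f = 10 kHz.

Step 1 — Angular frequency: ω = 2π·1e+04 = 6.283e+04 rad/s.
Step 2 — Transfer function: H(jω) = jωL/(R + jωL).
Step 3 — Numerator jωL = j·46.94; denominator R + jωL = 43.9 + j46.94.
Step 4 — H = 0.5334 + j0.4989.
Step 5 — Magnitude: |H| = 0.7303 (-2.7 dB); phase: φ = 43.1°.

|H| = 0.7303 (-2.7 dB), φ = 43.1°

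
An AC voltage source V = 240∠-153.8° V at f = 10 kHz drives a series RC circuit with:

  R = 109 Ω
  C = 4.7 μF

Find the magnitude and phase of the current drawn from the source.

Step 1 — Angular frequency: ω = 2π·f = 2π·1e+04 = 6.283e+04 rad/s.
Step 2 — Component impedances:
  R: Z = R = 109 Ω
  C: Z = 1/(jωC) = -j/(ω·C) = 0 - j3.386 Ω
Step 3 — Series combination: Z_total = R + C = 109 - j3.386 Ω = 109.1∠-1.8° Ω.
Step 4 — Source phasor: V = 240∠-153.8° V = -215.3 - j106 V.
Step 5 — Ohm's law: I = V / Z_total = (-215.3 - j106) / (109 - j3.386) = -1.944 - j1.033 A.
Step 6 — Convert to polar: |I| = 2.201 A, ∠I = -152.0°.

I = 2.201∠-152.0° A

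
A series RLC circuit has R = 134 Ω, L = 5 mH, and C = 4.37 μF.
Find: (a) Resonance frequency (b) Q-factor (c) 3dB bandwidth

Step 1 — Resonance condition Im(Z)=0 gives ω₀ = 1/√(LC).
Step 2 — ω₀ = 1/√(0.005·4.37e-06) = 6765 rad/s.
Step 3 — f₀ = ω₀/(2π) = 1077 Hz.
Step 4 — Series Q: Q = ω₀L/R = 6765·0.005/134 = 0.2524.
Step 5 — 3dB bandwidth: Δω = ω₀/Q = 2.68e+04 rad/s; BW = Δω/(2π) = 4265 Hz.

(a) f₀ = 1077 Hz  (b) Q = 0.2524  (c) BW = 4265 Hz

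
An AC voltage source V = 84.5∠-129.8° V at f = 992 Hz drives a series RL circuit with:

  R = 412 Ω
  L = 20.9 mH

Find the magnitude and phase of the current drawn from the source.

Step 1 — Angular frequency: ω = 2π·f = 2π·992 = 6233 rad/s.
Step 2 — Component impedances:
  R: Z = R = 412 Ω
  L: Z = jωL = j·6233·0.0209 = 0 + j130.3 Ω
Step 3 — Series combination: Z_total = R + L = 412 + j130.3 Ω = 432.1∠17.5° Ω.
Step 4 — Source phasor: V = 84.5∠-129.8° V = -54.09 - j64.92 V.
Step 5 — Ohm's law: I = V / Z_total = (-54.09 - j64.92) / (412 + j130.3) = -0.1646 - j0.1055 A.
Step 6 — Convert to polar: |I| = 0.1956 A, ∠I = -147.3°.

I = 0.1956∠-147.3° A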